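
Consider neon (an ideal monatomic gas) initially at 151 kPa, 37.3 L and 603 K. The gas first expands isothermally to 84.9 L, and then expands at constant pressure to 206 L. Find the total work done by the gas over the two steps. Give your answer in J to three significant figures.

W_total ≈ 12700 J

Step 1 (isothermal): W = P₁V₁ ln(V₂/V₁) = (5632) ln(84.9/37.3) = 4632 J.
After step 1: P = 66.34 kPa, V = 84.9 L, T = 603 K.
Step 2 (isobaric): W = PΔV = (66.34 kPa)(206 − 84.9 L) = 8034 J.
W_total = 4632 + 8034 = 12666 J.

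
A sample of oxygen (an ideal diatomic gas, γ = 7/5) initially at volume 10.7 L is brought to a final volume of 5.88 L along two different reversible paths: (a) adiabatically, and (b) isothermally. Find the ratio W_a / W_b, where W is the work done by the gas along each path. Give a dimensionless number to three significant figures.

W_a / W_b ≈ 1.13

Path (a) adiabatic: W = P₁V₁(1 − (V₁/V₂)^(γ−1))/(γ−1) → W_a/(P₁V₁) = -0.6765.
Path (b) isothermal: W = P₁V₁ ln(V₂/V₁) → W_b/(P₁V₁) = -0.5987.
W_a / W_b = -0.6765 / -0.5987 = 1.13.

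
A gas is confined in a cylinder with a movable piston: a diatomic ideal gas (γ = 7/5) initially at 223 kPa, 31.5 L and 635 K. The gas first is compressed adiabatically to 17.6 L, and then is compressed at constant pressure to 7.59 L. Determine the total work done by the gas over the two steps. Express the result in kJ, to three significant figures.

W_total ≈ -9.65 kJ

Step 1 (adiabatic): W = (P₁V₁ − P₂V₂)/(γ−1) = (7024 − 8866)/0.4 = -4604 J.
After step 1: P = 503.8 kPa, V = 17.6 L, T = 801.5 K.
Step 2 (isobaric): W = PΔV = (503.8 kPa)(7.59 − 17.6 L) = -5043 J.
W_total = -4604 − 5043 = -9647 J.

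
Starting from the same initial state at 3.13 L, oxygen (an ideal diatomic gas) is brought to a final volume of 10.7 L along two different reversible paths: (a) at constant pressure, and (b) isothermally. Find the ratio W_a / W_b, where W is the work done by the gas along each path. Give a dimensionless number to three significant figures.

Path (a) isobaric: W = P₁(V₂ − V₁) → W_a/(P₁V₁) = 2.419.
Path (b) isothermal: W = P₁V₁ ln(V₂/V₁) → W_b/(P₁V₁) = 1.229.
W_a / W_b = 2.419 / 1.229 = 1.968.

W_a / W_b ≈ 1.97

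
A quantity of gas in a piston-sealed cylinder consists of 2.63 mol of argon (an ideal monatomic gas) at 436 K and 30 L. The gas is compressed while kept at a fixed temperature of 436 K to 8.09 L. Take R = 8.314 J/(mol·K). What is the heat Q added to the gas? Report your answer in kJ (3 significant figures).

Q ≈ -12.5 kJ

Isothermal ⇒ ΔU = 0, so Q = W = nRT ln(V₂/V₁).
Q = (2.63)(8.314)(436) ln(8.09/30) = 9533 × -1.311 = -12494 J.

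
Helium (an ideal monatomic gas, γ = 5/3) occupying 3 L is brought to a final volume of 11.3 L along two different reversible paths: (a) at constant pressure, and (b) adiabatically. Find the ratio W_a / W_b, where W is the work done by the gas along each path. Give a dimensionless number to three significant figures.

W_a / W_b ≈ 3.14

Path (a) isobaric: W = P₁(V₂ − V₁) → W_a/(P₁V₁) = 2.767.
Path (b) adiabatic: W = P₁V₁(1 − (V₁/V₂)^(γ−1))/(γ−1) → W_b/(P₁V₁) = 0.8804.
W_a / W_b = 2.767 / 0.8804 = 3.143.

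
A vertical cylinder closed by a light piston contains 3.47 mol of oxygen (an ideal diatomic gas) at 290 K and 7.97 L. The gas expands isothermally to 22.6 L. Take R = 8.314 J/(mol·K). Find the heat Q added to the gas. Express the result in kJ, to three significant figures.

Q ≈ 8.72 kJ

Isothermal ⇒ ΔU = 0, so Q = W = nRT ln(V₂/V₁).
Q = (3.47)(8.314)(290) ln(22.6/7.97) = 8366 × 1.042 = 8720 J.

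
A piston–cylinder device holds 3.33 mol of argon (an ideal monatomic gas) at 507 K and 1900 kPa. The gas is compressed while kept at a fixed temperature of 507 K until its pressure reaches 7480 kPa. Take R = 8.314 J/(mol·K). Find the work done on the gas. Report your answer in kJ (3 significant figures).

Isothermal process: W = nRT ln(V₂/V₁) = nRT ln(P₁/P₂).
W = (3.33)(8.314)(507) × ln(1900/7480)
  = 14037 × ln(0.254) = 14037 × -1.37
W_by_gas = -19235 J; work on gas = −W_by = 19235 J.

W ≈ 19.2 kJ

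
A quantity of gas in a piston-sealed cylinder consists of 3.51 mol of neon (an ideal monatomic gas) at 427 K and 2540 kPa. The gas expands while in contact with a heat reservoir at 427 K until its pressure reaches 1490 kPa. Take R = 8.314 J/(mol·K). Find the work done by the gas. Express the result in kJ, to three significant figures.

Isothermal process: W = nRT ln(V₂/V₁) = nRT ln(P₁/P₂).
W = (3.51)(8.314)(427) × ln(2540/1490)
  = 12461 × ln(1.705) = 12461 × 0.5334
W_by_gas = 6646 J.

W ≈ 6.65 kJ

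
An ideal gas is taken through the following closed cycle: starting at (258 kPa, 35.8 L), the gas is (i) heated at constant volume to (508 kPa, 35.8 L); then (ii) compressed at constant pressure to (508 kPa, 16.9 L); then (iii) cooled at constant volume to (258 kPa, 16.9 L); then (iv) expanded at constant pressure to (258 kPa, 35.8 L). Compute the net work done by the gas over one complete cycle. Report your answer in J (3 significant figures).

W_net ≈ -4720 J

Constant-volume legs do no work.
W(ii) = (508)(16.9 − 35.8) = -9601 J; W(iv) = (258)(35.8 − 16.9) = 4876 J.
W_net = -9601 + 4876 = -4725 J (the counter-clockwise enclosed area).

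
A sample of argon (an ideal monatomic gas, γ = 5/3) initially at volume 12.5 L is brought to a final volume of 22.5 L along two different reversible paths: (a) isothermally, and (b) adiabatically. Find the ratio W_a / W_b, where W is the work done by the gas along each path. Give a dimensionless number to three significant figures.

Path (a) isothermal: W = P₁V₁ ln(V₂/V₁) → W_a/(P₁V₁) = 0.5878.
Path (b) adiabatic: W = P₁V₁(1 − (V₁/V₂)^(γ−1))/(γ−1) → W_b/(P₁V₁) = 0.4863.
W_a / W_b = 0.5878 / 0.4863 = 1.209.

W_a / W_b ≈ 1.21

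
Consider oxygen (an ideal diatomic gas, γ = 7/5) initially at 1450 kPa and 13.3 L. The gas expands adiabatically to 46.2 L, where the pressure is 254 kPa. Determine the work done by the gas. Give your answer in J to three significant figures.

W ≈ 18900 J

Adiabatic: W = (P₁V₁ − P₂V₂)/(γ − 1) with γ = 7/5.
P₁V₁ = 19285 J, P₂V₂ = 11735 J.
W = (19285 − 11735) / 0.4 = 18876 J.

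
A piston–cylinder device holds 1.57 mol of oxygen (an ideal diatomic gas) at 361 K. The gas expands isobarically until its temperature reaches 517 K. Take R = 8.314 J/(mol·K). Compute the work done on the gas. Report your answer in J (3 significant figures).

W ≈ -2040 J

Isobaric: W = P ΔV = nR ΔT.
W = (1.57)(8.314)(517 − 361) = 2036 J.
Work on gas = −W_by = -2036 J.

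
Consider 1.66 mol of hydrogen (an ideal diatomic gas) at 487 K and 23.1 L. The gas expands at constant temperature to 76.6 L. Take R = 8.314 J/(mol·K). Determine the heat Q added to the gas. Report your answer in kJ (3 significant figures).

Isothermal ⇒ ΔU = 0, so Q = W = nRT ln(V₂/V₁).
Q = (1.66)(8.314)(487) ln(76.6/23.1) = 6721 × 1.199 = 8057 J.

Q ≈ 8.06 kJ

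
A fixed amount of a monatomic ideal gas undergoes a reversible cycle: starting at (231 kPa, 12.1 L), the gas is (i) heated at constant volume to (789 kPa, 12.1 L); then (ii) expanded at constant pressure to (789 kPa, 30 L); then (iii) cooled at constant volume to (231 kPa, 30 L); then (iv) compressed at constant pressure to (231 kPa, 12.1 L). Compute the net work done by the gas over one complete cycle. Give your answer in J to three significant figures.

Constant-volume legs do no work.
W(ii) = (789)(30 − 12.1) = 14123 J; W(iv) = (231)(12.1 − 30) = -4135 J.
W_net = 14123 − 4135 = 9988 J (the clockwise enclosed area).

W_net ≈ 9990 J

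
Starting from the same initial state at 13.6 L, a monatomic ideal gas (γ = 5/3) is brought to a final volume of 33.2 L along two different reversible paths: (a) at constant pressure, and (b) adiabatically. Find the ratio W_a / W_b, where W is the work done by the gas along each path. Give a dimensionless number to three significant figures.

W_a / W_b ≈ 2.14

Path (a) isobaric: W = P₁(V₂ − V₁) → W_a/(P₁V₁) = 1.441.
Path (b) adiabatic: W = P₁V₁(1 − (V₁/V₂)^(γ−1))/(γ−1) → W_b/(P₁V₁) = 0.6726.
W_a / W_b = 1.441 / 0.6726 = 2.143.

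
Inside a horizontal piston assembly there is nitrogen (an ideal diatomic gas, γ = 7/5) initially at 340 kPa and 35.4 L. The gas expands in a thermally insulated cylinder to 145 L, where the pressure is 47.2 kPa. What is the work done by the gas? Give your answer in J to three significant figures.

Adiabatic: W = (P₁V₁ − P₂V₂)/(γ − 1) with γ = 7/5.
P₁V₁ = 12036 J, P₂V₂ = 6844 J.
W = (12036 − 6844) / 0.4 = 12980 J.

W ≈ 13000 J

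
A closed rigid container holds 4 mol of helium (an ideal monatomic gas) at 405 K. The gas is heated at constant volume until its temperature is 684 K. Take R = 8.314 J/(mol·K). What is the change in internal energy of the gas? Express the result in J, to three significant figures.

Constant volume ⇒ W = 0, so Q = ΔU = nCᵥΔT with Cᵥ = 3R/2 = 12.47 J/(mol·K).
ΔU = (4)(12.47)(684 − 405) = 13918 J.

ΔU ≈ 13900 J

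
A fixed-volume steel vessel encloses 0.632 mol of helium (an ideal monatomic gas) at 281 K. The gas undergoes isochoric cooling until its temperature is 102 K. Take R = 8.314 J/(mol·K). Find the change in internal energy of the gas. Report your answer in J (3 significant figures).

Constant volume ⇒ W = 0, so Q = ΔU = nCᵥΔT with Cᵥ = 3R/2 = 12.47 J/(mol·K).
ΔU = (0.632)(12.47)(102 − 281) = -1411 J.

ΔU ≈ -1410 J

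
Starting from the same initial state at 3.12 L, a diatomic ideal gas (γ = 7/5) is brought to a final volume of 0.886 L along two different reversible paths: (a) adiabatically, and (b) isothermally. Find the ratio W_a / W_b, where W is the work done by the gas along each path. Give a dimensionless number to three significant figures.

Path (a) adiabatic: W = P₁V₁(1 − (V₁/V₂)^(γ−1))/(γ−1) → W_a/(P₁V₁) = -1.636.
Path (b) isothermal: W = P₁V₁ ln(V₂/V₁) → W_b/(P₁V₁) = -1.259.
W_a / W_b = -1.636 / -1.259 = 1.3.

W_a / W_b ≈ 1.30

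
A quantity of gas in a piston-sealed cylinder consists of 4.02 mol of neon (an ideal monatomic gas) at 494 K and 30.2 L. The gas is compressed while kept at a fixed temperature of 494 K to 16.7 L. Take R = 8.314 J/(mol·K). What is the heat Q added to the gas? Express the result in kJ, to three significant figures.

Q ≈ -9.78 kJ

Isothermal ⇒ ΔU = 0, so Q = W = nRT ln(V₂/V₁).
Q = (4.02)(8.314)(494) ln(16.7/30.2) = 16511 × -0.5924 = -9781 J.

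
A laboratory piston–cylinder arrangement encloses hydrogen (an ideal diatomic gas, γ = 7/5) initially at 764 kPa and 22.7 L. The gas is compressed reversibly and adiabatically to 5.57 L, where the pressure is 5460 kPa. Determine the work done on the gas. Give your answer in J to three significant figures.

W ≈ 32700 J

Adiabatic: W = (P₁V₁ − P₂V₂)/(γ − 1) with γ = 7/5.
P₁V₁ = 17343 J, P₂V₂ = 30412 J.
W = (17343 − 30412) / 0.4 = -32674 J.
Work on gas = −W_by = 32674 J.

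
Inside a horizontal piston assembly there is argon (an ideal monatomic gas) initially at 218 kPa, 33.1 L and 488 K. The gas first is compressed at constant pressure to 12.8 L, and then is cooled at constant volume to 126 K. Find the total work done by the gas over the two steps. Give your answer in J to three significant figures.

W_total ≈ -4430 J

Step 1 (isobaric): W = PΔV = (218 kPa)(12.8 − 33.1 L) = -4425 J.
Step 2 (isochoric): W = 0 (constant volume).
W_total = -4425 + 0 = -4425 J.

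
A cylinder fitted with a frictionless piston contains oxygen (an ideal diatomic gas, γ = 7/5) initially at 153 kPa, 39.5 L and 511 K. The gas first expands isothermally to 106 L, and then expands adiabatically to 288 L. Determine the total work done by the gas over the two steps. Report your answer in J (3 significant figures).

W_total ≈ 10900 J

Step 1 (isothermal): W = P₁V₁ ln(V₂/V₁) = (6044) ln(106/39.5) = 5966 J.
After step 1: P = 57.01 kPa, V = 106 L, T = 511 K.
Step 2 (adiabatic): W = (P₁V₁ − P₂V₂)/(γ−1) = (6044 − 4052)/0.4 = 4979 J.
W_total = 5966 + 4979 = 10945 J.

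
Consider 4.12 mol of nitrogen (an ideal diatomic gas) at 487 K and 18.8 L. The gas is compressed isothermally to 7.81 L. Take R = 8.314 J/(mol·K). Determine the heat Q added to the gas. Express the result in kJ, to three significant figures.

Isothermal ⇒ ΔU = 0, so Q = W = nRT ln(V₂/V₁).
Q = (4.12)(8.314)(487) ln(7.81/18.8) = 16682 × -0.8785 = -14654 J.

Q ≈ -14.7 kJ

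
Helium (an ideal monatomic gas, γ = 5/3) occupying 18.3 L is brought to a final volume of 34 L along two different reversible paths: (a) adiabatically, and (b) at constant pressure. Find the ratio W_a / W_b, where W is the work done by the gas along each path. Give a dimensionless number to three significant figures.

W_a / W_b ≈ 0.592

Path (a) adiabatic: W = P₁V₁(1 − (V₁/V₂)^(γ−1))/(γ−1) → W_a/(P₁V₁) = 0.5075.
Path (b) isobaric: W = P₁(V₂ − V₁) → W_b/(P₁V₁) = 0.8579.
W_a / W_b = 0.5075 / 0.8579 = 0.5915.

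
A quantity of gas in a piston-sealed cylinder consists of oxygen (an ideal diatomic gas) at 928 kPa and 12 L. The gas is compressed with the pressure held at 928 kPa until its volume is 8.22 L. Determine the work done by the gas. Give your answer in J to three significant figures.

Isobaric: W = P ΔV.
W = (928 kPa)(8.22 − 12 L) = (928)(-3.78) = -3508 J.

W ≈ -3510 J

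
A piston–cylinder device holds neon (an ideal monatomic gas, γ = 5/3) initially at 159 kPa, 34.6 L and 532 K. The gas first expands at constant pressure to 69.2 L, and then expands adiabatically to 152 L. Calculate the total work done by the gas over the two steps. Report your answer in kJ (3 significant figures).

Step 1 (isobaric): W = PΔV = (159 kPa)(69.2 − 34.6 L) = 5501 J.
After step 1: P = 159 kPa, V = 69.2 L, T = 1064 K.
Step 2 (adiabatic): W = (P₁V₁ − P₂V₂)/(γ−1) = (11003 − 6511)/0.667 = 6737 J.
W_total = 5501 + 6737 = 12238 J.

W_total ≈ 12.2 kJ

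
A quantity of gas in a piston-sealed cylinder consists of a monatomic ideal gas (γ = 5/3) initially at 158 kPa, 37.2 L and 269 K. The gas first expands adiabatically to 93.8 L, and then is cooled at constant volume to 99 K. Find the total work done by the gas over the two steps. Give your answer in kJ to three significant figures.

W_total ≈ 4.06 kJ

Step 1 (adiabatic): W = (P₁V₁ − P₂V₂)/(γ−1) = (5878 − 3173)/0.667 = 4057 J.
Step 2 (isochoric): W = 0 (constant volume).
W_total = 4057 + 0 = 4057 J.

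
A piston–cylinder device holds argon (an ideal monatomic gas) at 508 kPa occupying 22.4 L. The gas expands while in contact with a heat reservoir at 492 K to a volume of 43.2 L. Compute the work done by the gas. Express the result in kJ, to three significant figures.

W ≈ 7.47 kJ

Isothermal: W = nRT ln(V₂/V₁) = P₁V₁ ln(V₂/V₁).
P₁V₁ = (508 kPa)(22.4 L) = 11379 J.
W = 11379 × ln(43.2/22.4) = 11379 × 0.6568
W_by_gas = 7474 J.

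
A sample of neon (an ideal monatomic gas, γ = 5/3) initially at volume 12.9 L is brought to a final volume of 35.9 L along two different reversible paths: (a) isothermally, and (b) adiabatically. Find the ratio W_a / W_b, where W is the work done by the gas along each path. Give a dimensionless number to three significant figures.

W_a / W_b ≈ 1.38

Path (a) isothermal: W = P₁V₁ ln(V₂/V₁) → W_a/(P₁V₁) = 1.024.
Path (b) adiabatic: W = P₁V₁(1 − (V₁/V₂)^(γ−1))/(γ−1) → W_b/(P₁V₁) = 0.7419.
W_a / W_b = 1.024 / 0.7419 = 1.38.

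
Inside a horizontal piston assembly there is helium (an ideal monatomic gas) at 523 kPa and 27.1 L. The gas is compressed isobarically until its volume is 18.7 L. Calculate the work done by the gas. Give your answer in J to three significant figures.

Isobaric: W = P ΔV.
W = (523 kPa)(18.7 − 27.1 L) = (523)(-8.4) = -4393 J.

W ≈ -4390 J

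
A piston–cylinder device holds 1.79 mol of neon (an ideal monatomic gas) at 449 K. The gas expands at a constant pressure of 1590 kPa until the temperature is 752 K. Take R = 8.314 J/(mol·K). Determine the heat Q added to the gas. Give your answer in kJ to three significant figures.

Isobaric: W = nRΔT = (1.79)(8.314)(303) = 4509 J.
ΔU = nCᵥΔT with Cᵥ = 3R/2: ΔU = (1.79)(12.47)(303) = 6764 J.
Q = ΔU + W = 6764 + 4509 = 11273 J.

Q ≈ 11.3 kJ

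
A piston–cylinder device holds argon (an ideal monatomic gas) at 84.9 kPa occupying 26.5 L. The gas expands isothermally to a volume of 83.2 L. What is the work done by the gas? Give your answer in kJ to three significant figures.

Isothermal: W = nRT ln(V₂/V₁) = P₁V₁ ln(V₂/V₁).
P₁V₁ = (84.9 kPa)(26.5 L) = 2250 J.
W = 2250 × ln(83.2/26.5) = 2250 × 1.144
W_by_gas = 2574 J.

W ≈ 2.57 kJ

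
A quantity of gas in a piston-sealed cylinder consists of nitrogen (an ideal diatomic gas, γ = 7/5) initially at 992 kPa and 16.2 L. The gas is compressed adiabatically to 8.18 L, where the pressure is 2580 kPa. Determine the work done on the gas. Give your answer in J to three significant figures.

Adiabatic: W = (P₁V₁ − P₂V₂)/(γ − 1) with γ = 7/5.
P₁V₁ = 16070 J, P₂V₂ = 21104 J.
W = (16070 − 21104) / 0.4 = -12585 J.
Work on gas = −W_by = 12585 J.

W ≈ 12600 J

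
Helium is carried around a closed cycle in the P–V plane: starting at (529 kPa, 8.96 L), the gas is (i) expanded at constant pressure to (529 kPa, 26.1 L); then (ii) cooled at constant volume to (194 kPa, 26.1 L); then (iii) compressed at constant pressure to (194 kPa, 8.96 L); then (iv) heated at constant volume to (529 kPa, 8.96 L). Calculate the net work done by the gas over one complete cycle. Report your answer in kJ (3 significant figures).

W_net ≈ 5.74 kJ

Constant-volume legs do no work.
W(i) = (529)(26.1 − 8.96) = 9067 J; W(iii) = (194)(8.96 − 26.1) = -3325 J.
W_net = 9067 − 3325 = 5742 J (the clockwise enclosed area).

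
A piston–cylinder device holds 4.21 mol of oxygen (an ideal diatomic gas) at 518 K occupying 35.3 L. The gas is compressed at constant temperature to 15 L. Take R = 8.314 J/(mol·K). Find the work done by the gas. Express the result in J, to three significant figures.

Isothermal: W = nRT ln(V₂/V₁).
W = (4.21)(8.314)(518) × ln(15/35.3)
  = 18131 × -0.8558
W_by_gas = -15517 J.

W ≈ -15500 J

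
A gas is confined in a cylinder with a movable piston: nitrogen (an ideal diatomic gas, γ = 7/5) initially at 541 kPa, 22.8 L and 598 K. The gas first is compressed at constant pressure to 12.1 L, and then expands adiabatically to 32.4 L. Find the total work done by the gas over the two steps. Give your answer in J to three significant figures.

Step 1 (isobaric): W = PΔV = (541 kPa)(12.1 − 22.8 L) = -5789 J.
After step 1: P = 541 kPa, V = 12.1 L, T = 317.4 K.
Step 2 (adiabatic): W = (P₁V₁ − P₂V₂)/(γ−1) = (6546 − 4414)/0.4 = 5329 J.
W_total = -5789 + 5329 = -459.6 J.

W_total ≈ -460 J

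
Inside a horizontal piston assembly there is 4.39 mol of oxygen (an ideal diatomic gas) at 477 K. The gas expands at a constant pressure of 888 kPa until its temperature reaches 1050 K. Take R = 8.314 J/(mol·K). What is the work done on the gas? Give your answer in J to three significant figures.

W ≈ -20900 J

Isobaric: W = P ΔV = nR ΔT.
W = (4.39)(8.314)(1050 − 477) = 20914 J.
Work on gas = −W_by = -20914 J.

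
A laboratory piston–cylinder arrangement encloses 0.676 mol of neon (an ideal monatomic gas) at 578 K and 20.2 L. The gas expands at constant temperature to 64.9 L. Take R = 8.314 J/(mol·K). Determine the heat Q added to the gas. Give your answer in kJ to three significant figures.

Isothermal ⇒ ΔU = 0, so Q = W = nRT ln(V₂/V₁).
Q = (0.676)(8.314)(578) ln(64.9/20.2) = 3249 × 1.167 = 3792 J.

Q ≈ 3.79 kJ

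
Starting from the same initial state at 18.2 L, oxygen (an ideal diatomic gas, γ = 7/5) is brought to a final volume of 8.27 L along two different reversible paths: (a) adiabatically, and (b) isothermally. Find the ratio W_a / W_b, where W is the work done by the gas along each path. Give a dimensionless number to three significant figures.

Path (a) adiabatic: W = P₁V₁(1 − (V₁/V₂)^(γ−1))/(γ−1) → W_a/(P₁V₁) = -0.9274.
Path (b) isothermal: W = P₁V₁ ln(V₂/V₁) → W_b/(P₁V₁) = -0.7888.
W_a / W_b = -0.9274 / -0.7888 = 1.176.

W_a / W_b ≈ 1.18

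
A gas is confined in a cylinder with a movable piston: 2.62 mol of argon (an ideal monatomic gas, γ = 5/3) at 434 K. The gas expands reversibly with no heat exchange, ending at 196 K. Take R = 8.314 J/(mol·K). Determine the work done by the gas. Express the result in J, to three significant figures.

Adiabatic ⇒ Q = 0, so W_by = −ΔU = nCᵥ(T₁ − T₂).
Cᵥ = 3R/2 = 12.47 J/(mol·K).
W = (2.62)(12.47)(434 − 196) = 7776 J.

W ≈ 7780 J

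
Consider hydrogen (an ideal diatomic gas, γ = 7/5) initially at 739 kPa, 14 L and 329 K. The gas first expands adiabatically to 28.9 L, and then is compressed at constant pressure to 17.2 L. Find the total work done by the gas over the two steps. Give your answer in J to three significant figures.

Step 1 (adiabatic): W = (P₁V₁ − P₂V₂)/(γ−1) = (10346 − 7742)/0.4 = 6509 J.
After step 1: P = 267.9 kPa, V = 28.9 L, T = 246.2 K.
Step 2 (isobaric): W = PΔV = (267.9 kPa)(17.2 − 28.9 L) = -3134 J.
W_total = 6509 − 3134 = 3375 J.

W_total ≈ 3380 J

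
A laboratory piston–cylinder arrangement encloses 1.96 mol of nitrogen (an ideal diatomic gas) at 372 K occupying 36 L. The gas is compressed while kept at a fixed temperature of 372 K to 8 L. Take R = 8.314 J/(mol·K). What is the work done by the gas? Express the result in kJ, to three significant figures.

W ≈ -9.12 kJ

Isothermal: W = nRT ln(V₂/V₁).
W = (1.96)(8.314)(372) × ln(8/36)
  = 6062 × -1.504
W_by_gas = -9118 J.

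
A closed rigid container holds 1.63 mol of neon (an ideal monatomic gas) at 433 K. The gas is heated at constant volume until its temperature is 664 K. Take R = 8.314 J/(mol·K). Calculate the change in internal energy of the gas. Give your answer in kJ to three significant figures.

Constant volume ⇒ W = 0, so Q = ΔU = nCᵥΔT with Cᵥ = 3R/2 = 12.47 J/(mol·K).
ΔU = (1.63)(12.47)(664 − 433) = 4696 J.

ΔU ≈ 4.70 kJ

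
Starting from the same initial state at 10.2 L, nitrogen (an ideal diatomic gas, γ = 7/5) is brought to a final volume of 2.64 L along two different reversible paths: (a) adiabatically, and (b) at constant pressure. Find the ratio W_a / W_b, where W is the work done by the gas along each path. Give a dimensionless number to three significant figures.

Path (a) adiabatic: W = P₁V₁(1 − (V₁/V₂)^(γ−1))/(γ−1) → W_a/(P₁V₁) = -1.793.
Path (b) isobaric: W = P₁(V₂ − V₁) → W_b/(P₁V₁) = -0.7412.
W_a / W_b = -1.793 / -0.7412 = 2.419.

W_a / W_b ≈ 2.42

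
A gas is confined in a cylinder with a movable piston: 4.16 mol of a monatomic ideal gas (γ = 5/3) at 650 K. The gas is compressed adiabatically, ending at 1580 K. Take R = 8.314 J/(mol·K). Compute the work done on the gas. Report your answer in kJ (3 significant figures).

Adiabatic ⇒ Q = 0, so W_by = −ΔU = nCᵥ(T₁ − T₂).
Cᵥ = 3R/2 = 12.47 J/(mol·K).
W = (4.16)(12.47)(650 − 1580) = -48248 J.
Work on gas = −W_by = 48248 J.

W ≈ 48.2 kJ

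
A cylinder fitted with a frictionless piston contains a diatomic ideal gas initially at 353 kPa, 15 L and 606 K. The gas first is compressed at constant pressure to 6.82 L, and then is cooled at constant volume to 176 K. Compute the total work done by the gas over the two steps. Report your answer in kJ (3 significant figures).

Step 1 (isobaric): W = PΔV = (353 kPa)(6.82 − 15 L) = -2888 J.
Step 2 (isochoric): W = 0 (constant volume).
W_total = -2888 + 0 = -2888 J.

W_total ≈ -2.89 kJ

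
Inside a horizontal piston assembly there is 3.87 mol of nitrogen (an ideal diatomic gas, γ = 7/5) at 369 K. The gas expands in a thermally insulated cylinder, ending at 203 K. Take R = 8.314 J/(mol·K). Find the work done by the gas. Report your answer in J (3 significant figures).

W ≈ 13400 J

Adiabatic ⇒ Q = 0, so W_by = −ΔU = nCᵥ(T₁ − T₂).
Cᵥ = 5R/2 = 20.79 J/(mol·K).
W = (3.87)(20.79)(369 − 203) = 13353 J.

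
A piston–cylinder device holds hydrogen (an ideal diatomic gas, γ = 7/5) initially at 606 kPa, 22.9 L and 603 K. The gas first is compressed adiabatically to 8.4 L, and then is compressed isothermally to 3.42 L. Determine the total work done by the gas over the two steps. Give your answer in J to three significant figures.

W_total ≈ -35700 J

Step 1 (adiabatic): W = (P₁V₁ − P₂V₂)/(γ−1) = (13877 − 20727)/0.4 = -17123 J.
After step 1: P = 2467 kPa, V = 8.4 L, T = 900.6 K.
Step 2 (isothermal): W = P₁V₁ ln(V₂/V₁) = (20727) ln(3.42/8.4) = -18625 J.
W_total = -17123 − 18625 = -35748 J.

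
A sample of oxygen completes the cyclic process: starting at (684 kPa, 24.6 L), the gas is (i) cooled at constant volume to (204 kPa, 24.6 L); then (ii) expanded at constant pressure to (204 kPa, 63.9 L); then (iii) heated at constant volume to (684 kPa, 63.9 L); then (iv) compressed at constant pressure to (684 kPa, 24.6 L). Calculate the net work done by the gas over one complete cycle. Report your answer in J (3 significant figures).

Constant-volume legs do no work.
W(ii) = (204)(63.9 − 24.6) = 8017 J; W(iv) = (684)(24.6 − 63.9) = -26881 J.
W_net = 8017 − 26881 = -18864 J (the counter-clockwise enclosed area).

W_net ≈ -18900 J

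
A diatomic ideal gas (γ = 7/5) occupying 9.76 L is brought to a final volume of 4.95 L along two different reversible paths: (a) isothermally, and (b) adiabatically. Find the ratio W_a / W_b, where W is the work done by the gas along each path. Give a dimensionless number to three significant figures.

W_a / W_b ≈ 0.870

Path (a) isothermal: W = P₁V₁ ln(V₂/V₁) → W_a/(P₁V₁) = -0.6789.
Path (b) adiabatic: W = P₁V₁(1 − (V₁/V₂)^(γ−1))/(γ−1) → W_b/(P₁V₁) = -0.78.
W_a / W_b = -0.6789 / -0.78 = 0.8704.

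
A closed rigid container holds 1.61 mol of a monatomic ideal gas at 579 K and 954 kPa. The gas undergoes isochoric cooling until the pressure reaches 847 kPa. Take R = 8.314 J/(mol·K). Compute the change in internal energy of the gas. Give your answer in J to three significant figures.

Constant volume ⇒ W = 0, so Q = ΔU = nCᵥΔT with Cᵥ = 3R/2 = 12.47 J/(mol·K).
At constant V, T₂/T₁ = P₂/P₁ ⇒ ΔT = T₁(P₂/P₁ − 1) = 579·(847/954 − 1) = -64.94 K.
ΔU = (1.61)(12.47)(-64.94) = -1304 J.

ΔU ≈ -1300 J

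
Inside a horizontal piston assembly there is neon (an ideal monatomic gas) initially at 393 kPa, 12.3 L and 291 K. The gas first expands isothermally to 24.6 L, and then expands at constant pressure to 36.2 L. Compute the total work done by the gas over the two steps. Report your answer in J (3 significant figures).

Step 1 (isothermal): W = P₁V₁ ln(V₂/V₁) = (4834) ln(24.6/12.3) = 3351 J.
After step 1: P = 196.5 kPa, V = 24.6 L, T = 291 K.
Step 2 (isobaric): W = PΔV = (196.5 kPa)(36.2 − 24.6 L) = 2279 J.
W_total = 3351 + 2279 = 5630 J.

W_total ≈ 5630 J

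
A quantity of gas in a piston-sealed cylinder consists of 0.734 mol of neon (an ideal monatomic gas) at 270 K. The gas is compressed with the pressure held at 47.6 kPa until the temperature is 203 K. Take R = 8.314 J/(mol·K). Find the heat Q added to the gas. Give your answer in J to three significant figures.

Q ≈ -1020 J

Isobaric: W = nRΔT = (0.734)(8.314)(-67) = -408.9 J.
ΔU = nCᵥΔT with Cᵥ = 3R/2: ΔU = (0.734)(12.47)(-67) = -613.3 J.
Q = ΔU + W = -613.3 − 408.9 = -1022 J.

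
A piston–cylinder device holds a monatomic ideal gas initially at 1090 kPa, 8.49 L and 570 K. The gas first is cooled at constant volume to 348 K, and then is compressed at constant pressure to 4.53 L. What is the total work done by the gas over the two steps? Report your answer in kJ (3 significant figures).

Step 1 (isochoric): W = 0 (constant volume).
After step 1: P = 665.5 kPa (V unchanged).
Step 2 (isobaric): W = PΔV = (665.5 kPa)(4.53 − 8.49 L) = -2635 J.
W_total = 0 − 2635 = -2635 J.

W_total ≈ -2.64 kJ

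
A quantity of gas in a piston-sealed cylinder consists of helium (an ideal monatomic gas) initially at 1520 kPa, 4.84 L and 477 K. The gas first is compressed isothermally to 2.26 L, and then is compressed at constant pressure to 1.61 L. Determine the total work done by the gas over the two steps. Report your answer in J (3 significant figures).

W_total ≈ -7720 J

Step 1 (isothermal): W = P₁V₁ ln(V₂/V₁) = (7357) ln(2.26/4.84) = -5603 J.
After step 1: P = 3255 kPa, V = 2.26 L, T = 477 K.
Step 2 (isobaric): W = PΔV = (3255 kPa)(1.61 − 2.26 L) = -2116 J.
W_total = -5603 − 2116 = -7718 J.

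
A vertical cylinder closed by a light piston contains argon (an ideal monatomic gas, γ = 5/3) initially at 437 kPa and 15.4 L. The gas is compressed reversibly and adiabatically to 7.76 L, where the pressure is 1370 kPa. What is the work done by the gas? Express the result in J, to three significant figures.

Adiabatic: W = (P₁V₁ − P₂V₂)/(γ − 1) with γ = 5/3.
P₁V₁ = 6730 J, P₂V₂ = 10631 J.
W = (6730 − 10631) / 0.6667 = -5852 J.

W ≈ -5850 J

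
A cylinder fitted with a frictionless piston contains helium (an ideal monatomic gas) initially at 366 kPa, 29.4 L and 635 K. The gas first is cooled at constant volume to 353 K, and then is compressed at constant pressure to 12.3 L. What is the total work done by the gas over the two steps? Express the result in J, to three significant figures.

Step 1 (isochoric): W = 0 (constant volume).
After step 1: P = 203.5 kPa (V unchanged).
Step 2 (isobaric): W = PΔV = (203.5 kPa)(12.3 − 29.4 L) = -3479 J.
W_total = 0 − 3479 = -3479 J.

W_total ≈ -3480 J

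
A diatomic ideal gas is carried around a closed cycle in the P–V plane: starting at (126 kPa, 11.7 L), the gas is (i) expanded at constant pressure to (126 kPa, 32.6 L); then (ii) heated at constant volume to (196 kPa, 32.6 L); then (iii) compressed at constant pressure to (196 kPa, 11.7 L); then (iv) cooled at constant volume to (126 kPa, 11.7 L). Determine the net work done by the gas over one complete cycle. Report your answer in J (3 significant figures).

Constant-volume legs do no work.
W(i) = (126)(32.6 − 11.7) = 2633 J; W(iii) = (196)(11.7 − 32.6) = -4096 J.
W_net = 2633 − 4096 = -1463 J (the counter-clockwise enclosed area).

W_net ≈ -1460 J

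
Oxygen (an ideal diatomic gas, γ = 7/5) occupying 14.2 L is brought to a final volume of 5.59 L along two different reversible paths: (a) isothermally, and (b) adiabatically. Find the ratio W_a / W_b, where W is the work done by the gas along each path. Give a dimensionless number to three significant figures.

W_a / W_b ≈ 0.825

Path (a) isothermal: W = P₁V₁ ln(V₂/V₁) → W_a/(P₁V₁) = -0.9323.
Path (b) adiabatic: W = P₁V₁(1 − (V₁/V₂)^(γ−1))/(γ−1) → W_b/(P₁V₁) = -1.13.
W_a / W_b = -0.9323 / -1.13 = 0.8251.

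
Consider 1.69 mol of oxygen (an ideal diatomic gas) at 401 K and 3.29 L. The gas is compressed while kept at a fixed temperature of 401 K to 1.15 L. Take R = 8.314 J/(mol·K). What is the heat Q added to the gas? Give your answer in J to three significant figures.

Isothermal ⇒ ΔU = 0, so Q = W = nRT ln(V₂/V₁).
Q = (1.69)(8.314)(401) ln(1.15/3.29) = 5634 × -1.051 = -5922 J.

Q ≈ -5920 J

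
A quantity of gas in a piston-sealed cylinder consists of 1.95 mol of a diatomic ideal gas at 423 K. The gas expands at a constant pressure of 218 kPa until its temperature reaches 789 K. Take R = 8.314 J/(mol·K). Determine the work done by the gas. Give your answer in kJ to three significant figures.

Isobaric: W = P ΔV = nR ΔT.
W = (1.95)(8.314)(789 − 423) = 5934 J.

W ≈ 5.93 kJ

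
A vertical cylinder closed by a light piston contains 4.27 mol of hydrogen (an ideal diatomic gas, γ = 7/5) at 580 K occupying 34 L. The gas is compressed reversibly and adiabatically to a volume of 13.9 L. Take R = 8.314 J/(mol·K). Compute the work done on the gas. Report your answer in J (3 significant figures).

Adiabatic: TV^(γ−1) = const with γ = 7/5.
T₂ = T₁ (V₁/V₂)^(γ−1) = 580 × (34/13.9)^0.4 = 580 × 1.43 = 829.5 K.
W_by = nCᵥ(T₁ − T₂) = (4.27)(20.79)(580 − 829.5) = -22143 J.
Work on gas = −W_by = 22143 J.

W ≈ 22100 J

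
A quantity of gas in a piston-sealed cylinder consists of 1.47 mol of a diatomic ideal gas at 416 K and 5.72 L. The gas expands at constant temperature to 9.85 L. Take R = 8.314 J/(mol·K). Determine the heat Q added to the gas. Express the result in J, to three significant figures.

Q ≈ 2760 J

Isothermal ⇒ ΔU = 0, so Q = W = nRT ln(V₂/V₁).
Q = (1.47)(8.314)(416) ln(9.85/5.72) = 5084 × 0.5435 = 2763 J.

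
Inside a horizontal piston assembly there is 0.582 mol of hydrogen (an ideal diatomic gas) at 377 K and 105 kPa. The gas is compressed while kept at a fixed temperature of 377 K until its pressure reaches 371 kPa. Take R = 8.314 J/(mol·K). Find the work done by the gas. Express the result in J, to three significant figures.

Isothermal process: W = nRT ln(V₂/V₁) = nRT ln(P₁/P₂).
W = (0.582)(8.314)(377) × ln(105/371)
  = 1824 × ln(0.283) = 1824 × -1.262
W_by_gas = -2303 J.

W ≈ -2300 J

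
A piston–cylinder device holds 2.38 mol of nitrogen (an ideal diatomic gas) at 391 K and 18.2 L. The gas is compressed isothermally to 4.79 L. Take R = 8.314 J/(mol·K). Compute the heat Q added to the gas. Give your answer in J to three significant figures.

Isothermal ⇒ ΔU = 0, so Q = W = nRT ln(V₂/V₁).
Q = (2.38)(8.314)(391) ln(4.79/18.2) = 7737 × -1.335 = -10328 J.

Q ≈ -10300 J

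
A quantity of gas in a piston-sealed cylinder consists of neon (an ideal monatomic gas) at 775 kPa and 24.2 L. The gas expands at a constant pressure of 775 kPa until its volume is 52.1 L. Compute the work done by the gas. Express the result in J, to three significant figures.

Isobaric: W = P ΔV.
W = (775 kPa)(52.1 − 24.2 L) = (775)(27.9) = 21622 J.

W ≈ 21600 J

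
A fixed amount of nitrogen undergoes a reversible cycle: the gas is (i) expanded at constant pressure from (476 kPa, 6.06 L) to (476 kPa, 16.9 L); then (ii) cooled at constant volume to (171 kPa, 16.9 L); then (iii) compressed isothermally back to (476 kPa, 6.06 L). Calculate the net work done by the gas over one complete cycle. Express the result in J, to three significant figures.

W_net ≈ 2200 J

Leg (i): W = PΔV = (476)(16.9 − 6.06) = 5160 J.
Leg (ii): W = 0.
Leg (iii): W = PᵢVᵢ ln(V_f/Vᵢ) = (2890) ln(6.06/16.9) = -2964 J.
W_net = 5160 − 2964 = 2196 J.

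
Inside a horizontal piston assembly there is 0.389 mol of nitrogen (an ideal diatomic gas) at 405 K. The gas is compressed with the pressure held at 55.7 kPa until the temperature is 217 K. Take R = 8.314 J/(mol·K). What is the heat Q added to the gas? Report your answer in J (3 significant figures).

Q ≈ -2130 J

Isobaric: W = nRΔT = (0.389)(8.314)(-188) = -608 J.
ΔU = nCᵥΔT with Cᵥ = 5R/2: ΔU = (0.389)(20.79)(-188) = -1520 J.
Q = ΔU + W = -1520 − 608 = -2128 J.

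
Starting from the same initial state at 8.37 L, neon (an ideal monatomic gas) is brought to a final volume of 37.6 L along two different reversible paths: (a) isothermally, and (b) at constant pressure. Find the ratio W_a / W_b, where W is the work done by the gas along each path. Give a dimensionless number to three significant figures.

W_a / W_b ≈ 0.430

Path (a) isothermal: W = P₁V₁ ln(V₂/V₁) → W_a/(P₁V₁) = 1.502.
Path (b) isobaric: W = P₁(V₂ − V₁) → W_b/(P₁V₁) = 3.492.
W_a / W_b = 1.502 / 3.492 = 0.4302.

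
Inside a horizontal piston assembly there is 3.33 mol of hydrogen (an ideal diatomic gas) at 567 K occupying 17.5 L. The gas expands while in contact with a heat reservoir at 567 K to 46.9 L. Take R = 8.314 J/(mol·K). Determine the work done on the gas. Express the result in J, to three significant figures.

Isothermal: W = nRT ln(V₂/V₁).
W = (3.33)(8.314)(567) × ln(46.9/17.5)
  = 15698 × 0.9858
W_by_gas = 15475 J; work on gas = −W_by = -15475 J.

W ≈ -15500 J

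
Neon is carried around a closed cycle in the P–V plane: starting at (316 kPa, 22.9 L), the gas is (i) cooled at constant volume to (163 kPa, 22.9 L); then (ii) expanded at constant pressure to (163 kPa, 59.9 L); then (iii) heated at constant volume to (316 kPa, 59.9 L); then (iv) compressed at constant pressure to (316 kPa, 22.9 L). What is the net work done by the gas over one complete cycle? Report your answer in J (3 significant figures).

W_net ≈ -5660 J

Constant-volume legs do no work.
W(ii) = (163)(59.9 − 22.9) = 6031 J; W(iv) = (316)(22.9 − 59.9) = -11692 J.
W_net = 6031 − 11692 = -5661 J (the counter-clockwise enclosed area).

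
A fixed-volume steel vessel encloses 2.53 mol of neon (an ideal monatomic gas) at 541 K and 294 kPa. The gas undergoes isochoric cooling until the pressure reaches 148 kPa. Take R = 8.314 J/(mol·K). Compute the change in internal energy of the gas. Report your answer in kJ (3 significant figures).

Constant volume ⇒ W = 0, so Q = ΔU = nCᵥΔT with Cᵥ = 3R/2 = 12.47 J/(mol·K).
At constant V, T₂/T₁ = P₂/P₁ ⇒ ΔT = T₁(P₂/P₁ − 1) = 541·(148/294 − 1) = -268.7 K.
ΔU = (2.53)(12.47)(-268.7) = -8477 J.

ΔU ≈ -8.48 kJ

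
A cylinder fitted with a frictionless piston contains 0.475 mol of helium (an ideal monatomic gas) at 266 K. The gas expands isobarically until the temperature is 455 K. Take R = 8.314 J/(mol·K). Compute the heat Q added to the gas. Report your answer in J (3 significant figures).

Isobaric: W = nRΔT = (0.475)(8.314)(189) = 746.4 J.
ΔU = nCᵥΔT with Cᵥ = 3R/2: ΔU = (0.475)(12.47)(189) = 1120 J.
Q = ΔU + W = 1120 + 746.4 = 1866 J.

Q ≈ 1870 J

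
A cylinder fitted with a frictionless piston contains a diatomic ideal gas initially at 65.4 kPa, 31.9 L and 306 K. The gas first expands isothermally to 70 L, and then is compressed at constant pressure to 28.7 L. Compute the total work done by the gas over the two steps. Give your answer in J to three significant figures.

Step 1 (isothermal): W = P₁V₁ ln(V₂/V₁) = (2086) ln(70/31.9) = 1640 J.
After step 1: P = 29.8 kPa, V = 70 L, T = 306 K.
Step 2 (isobaric): W = PΔV = (29.8 kPa)(28.7 − 70 L) = -1231 J.
W_total = 1640 − 1231 = 408.7 J.

W_total ≈ 409 J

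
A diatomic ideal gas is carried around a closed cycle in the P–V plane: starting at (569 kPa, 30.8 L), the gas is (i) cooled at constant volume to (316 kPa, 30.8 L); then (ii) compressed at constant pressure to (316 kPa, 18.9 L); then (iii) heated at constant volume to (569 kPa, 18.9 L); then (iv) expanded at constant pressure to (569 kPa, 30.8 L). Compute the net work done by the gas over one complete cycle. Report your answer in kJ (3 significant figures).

W_net ≈ 3.01 kJ

Constant-volume legs do no work.
W(ii) = (316)(18.9 − 30.8) = -3760 J; W(iv) = (569)(30.8 − 18.9) = 6771 J.
W_net = -3760 + 6771 = 3011 J (the clockwise enclosed area).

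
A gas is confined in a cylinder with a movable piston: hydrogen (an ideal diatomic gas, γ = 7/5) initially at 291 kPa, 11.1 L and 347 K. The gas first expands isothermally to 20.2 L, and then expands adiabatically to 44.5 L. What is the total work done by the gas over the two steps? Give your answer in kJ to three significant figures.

Step 1 (isothermal): W = P₁V₁ ln(V₂/V₁) = (3230) ln(20.2/11.1) = 1934 J.
After step 1: P = 159.9 kPa, V = 20.2 L, T = 347 K.
Step 2 (adiabatic): W = (P₁V₁ − P₂V₂)/(γ−1) = (3230 − 2355)/0.4 = 2187 J.
W_total = 1934 + 2187 = 4121 J.

W_total ≈ 4.12 kJ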